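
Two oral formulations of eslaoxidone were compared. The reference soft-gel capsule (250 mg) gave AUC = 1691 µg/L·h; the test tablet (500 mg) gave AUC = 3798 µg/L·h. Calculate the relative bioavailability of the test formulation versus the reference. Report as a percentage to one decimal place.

F_rel = 112.3%

F_rel = (AUC_test/D_test) / (AUC_ref/D_ref)
      = (3798/500) / (1691/250)
      = 7.596 / 6.764 = 1.1230 = 112.30%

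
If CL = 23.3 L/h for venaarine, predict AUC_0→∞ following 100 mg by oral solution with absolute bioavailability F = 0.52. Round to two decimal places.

AUC = 2.23 mg/L·h

AUC_0→∞ = F × Dose / CL
        = 0.52 × 100 / 23.3 = 2.23176 mg/L·h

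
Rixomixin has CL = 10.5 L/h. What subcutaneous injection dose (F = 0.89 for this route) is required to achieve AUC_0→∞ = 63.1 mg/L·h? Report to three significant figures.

Dose = 744 mg

Dose = CL × AUC_0→∞ / F
     = 10.5 × 63.1 / 0.89 = 744.438 mg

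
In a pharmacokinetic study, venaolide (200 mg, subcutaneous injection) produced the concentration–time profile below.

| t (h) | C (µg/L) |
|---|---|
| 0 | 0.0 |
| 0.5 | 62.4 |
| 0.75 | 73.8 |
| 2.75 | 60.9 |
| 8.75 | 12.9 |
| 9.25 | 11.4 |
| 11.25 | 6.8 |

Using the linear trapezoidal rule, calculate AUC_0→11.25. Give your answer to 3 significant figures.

Trapezoidal AUC_0→11.25:
  [0→0.5]: (0.0+62.4)/2 × 0.5 = 15.6
  [0.5→0.75]: (62.4+73.8)/2 × 0.25 = 17.025
  [0.75→2.75]: (73.8+60.9)/2 × 2 = 134.7
  [2.75→8.75]: (60.9+12.9)/2 × 6 = 221.4
  [8.75→9.25]: (12.9+11.4)/2 × 0.5 = 6.075
  [9.25→11.25]: (11.4+6.8)/2 × 2 = 18.2
  Sum = 413.0 µg/L·h

AUC = 413 µg/L·h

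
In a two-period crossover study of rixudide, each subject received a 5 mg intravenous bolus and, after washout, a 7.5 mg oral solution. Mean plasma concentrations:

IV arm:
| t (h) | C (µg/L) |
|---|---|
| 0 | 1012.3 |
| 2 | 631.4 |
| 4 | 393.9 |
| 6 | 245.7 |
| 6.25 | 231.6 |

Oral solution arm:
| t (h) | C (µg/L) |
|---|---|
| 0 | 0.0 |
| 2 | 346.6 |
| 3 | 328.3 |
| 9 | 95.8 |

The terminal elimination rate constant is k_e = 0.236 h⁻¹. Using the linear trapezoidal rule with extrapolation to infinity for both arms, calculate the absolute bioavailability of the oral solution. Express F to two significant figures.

F = 0.36

Trapezoidal AUC_0→6.25 (IV):
  [0→2]: (1012.3+631.4)/2 × 2 = 1643.7
  [2→4]: (631.4+393.9)/2 × 2 = 1025.3
  [4→6]: (393.9+245.7)/2 × 2 = 639.6
  [6→6.25]: (245.7+231.6)/2 × 0.25 = 59.6625
  Sum = 3368.2625 µg/L·h
IV tail: 231.6/0.236 = 981.356; AUC_iv,0→∞ = 3368.2625 + 981.356 = 4349.6185 µg/L·h
Trapezoidal AUC_0→9 (oral solution):
  [0→2]: (0.0+346.6)/2 × 2 = 346.6
  [2→3]: (346.6+328.3)/2 × 1 = 337.45
  [3→9]: (328.3+95.8)/2 × 6 = 1272.3
  Sum = 1956.35 µg/L·h
oral solution tail: 95.8/0.236 = 405.932; AUC_ev,0→∞ = 1956.35 + 405.932 = 2362.282 µg/L·h
F = (AUC_ev/D_ev)/(AUC_iv/D_iv) = (2362.282/7.5)/(4349.6185/5) = 314.971/869.9237 = 0.3621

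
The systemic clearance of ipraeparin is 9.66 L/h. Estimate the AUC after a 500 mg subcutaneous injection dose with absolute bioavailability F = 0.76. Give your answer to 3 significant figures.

AUC_0→∞ = F × Dose / CL
        = 0.76 × 500 / 9.66 = 39.3375 mg/L·h

AUC = 39.3 mg/L·h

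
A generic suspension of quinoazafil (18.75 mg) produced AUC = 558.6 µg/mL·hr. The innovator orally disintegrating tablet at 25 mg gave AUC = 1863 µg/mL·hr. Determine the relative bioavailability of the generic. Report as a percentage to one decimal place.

F_rel = (AUC_test/D_test) / (AUC_ref/D_ref)
      = (558.6/18.75) / (1863/25)
      = 29.792 / 74.52 = 0.3998 = 39.98%

F_rel = 40.0%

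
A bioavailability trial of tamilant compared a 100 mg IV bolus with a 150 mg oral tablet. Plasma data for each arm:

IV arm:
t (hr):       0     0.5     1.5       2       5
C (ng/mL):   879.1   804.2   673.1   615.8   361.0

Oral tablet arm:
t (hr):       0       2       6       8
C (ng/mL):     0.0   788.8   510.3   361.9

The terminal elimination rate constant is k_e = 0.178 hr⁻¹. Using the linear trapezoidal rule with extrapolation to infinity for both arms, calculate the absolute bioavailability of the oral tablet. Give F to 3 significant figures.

Trapezoidal AUC_0→5 (IV):
  [0→0.5]: (879.1+804.2)/2 × 0.5 = 420.825
  [0.5→1.5]: (804.2+673.1)/2 × 1 = 738.65
  [1.5→2]: (673.1+615.8)/2 × 0.5 = 322.225
  [2→5]: (615.8+361.0)/2 × 3 = 1465.2
  Sum = 2946.9 ng/mL·hr
IV tail: 361.0/0.178 = 2028.090; AUC_iv,0→∞ = 2946.9 + 2028.090 = 4974.99 ng/mL·hr
Trapezoidal AUC_0→8 (oral tablet):
  [0→2]: (0.0+788.8)/2 × 2 = 788.8
  [2→6]: (788.8+510.3)/2 × 4 = 2598.2
  [6→8]: (510.3+361.9)/2 × 2 = 872.2
  Sum = 4259.2 ng/mL·hr
oral tablet tail: 361.9/0.178 = 2033.146; AUC_ev,0→∞ = 4259.2 + 2033.146 = 6292.346 ng/mL·hr
F = (AUC_ev/D_ev)/(AUC_iv/D_iv) = (6292.346/150)/(4974.99/100) = 41.949/49.7499 = 0.8432

F = 0.843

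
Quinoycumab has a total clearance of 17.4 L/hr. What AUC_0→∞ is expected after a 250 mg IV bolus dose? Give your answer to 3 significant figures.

AUC = 14.4 mg/L·hr

AUC_0→∞ = Dose_iv / CL
        = 250 / 17.4 = 14.3678 mg/L·hr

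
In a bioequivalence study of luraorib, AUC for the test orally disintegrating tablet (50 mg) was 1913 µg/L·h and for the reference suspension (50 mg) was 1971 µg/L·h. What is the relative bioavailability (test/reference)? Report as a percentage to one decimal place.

F_rel = 97.1%

F_rel = (AUC_test/D_test) / (AUC_ref/D_ref)
      = (1913/50) / (1971/50)
      = 38.26 / 39.42 = 0.9706 = 97.06%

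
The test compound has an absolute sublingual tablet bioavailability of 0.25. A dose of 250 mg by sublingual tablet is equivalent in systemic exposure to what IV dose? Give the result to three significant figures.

Systemic exposure from an extravascular dose = F × D_ev, so the equivalent IV dose is F × D_ev.
D_iv = F × D_ev = 0.25 × 250 = 62.5 mg

D_iv = 62.5 mg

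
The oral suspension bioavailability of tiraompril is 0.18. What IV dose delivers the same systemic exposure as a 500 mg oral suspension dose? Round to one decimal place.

D_iv = 90.0 mg

Systemic exposure from an extravascular dose = F × D_ev, so the equivalent IV dose is F × D_ev.
D_iv = F × D_ev = 0.18 × 500 = 90 mg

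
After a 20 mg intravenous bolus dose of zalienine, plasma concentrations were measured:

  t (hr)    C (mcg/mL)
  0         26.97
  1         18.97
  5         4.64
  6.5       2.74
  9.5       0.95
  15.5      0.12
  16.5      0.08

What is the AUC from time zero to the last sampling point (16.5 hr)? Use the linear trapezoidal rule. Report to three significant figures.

AUC = 84.6 mcg/mL·hr

Trapezoidal AUC_0→16.5:
  [0→1]: (26.97+18.97)/2 × 1 = 22.97
  [1→5]: (18.97+4.64)/2 × 4 = 47.22
  [5→6.5]: (4.64+2.74)/2 × 1.5 = 5.535
  [6.5→9.5]: (2.74+0.95)/2 × 3 = 5.535
  [9.5→15.5]: (0.95+0.12)/2 × 6 = 3.21
  [15.5→16.5]: (0.12+0.08)/2 × 1 = 0.1
  Sum = 84.57 mcg/mL·hr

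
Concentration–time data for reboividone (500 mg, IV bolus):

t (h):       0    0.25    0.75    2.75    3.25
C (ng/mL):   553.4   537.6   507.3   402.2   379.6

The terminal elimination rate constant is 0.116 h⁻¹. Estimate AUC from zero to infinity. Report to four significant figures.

AUC = 4775 ng/mL·h

Trapezoidal AUC_0→3.25:
  [0→0.25]: (553.4+537.6)/2 × 0.25 = 136.375
  [0.25→0.75]: (537.6+507.3)/2 × 0.5 = 261.225
  [0.75→2.75]: (507.3+402.2)/2 × 2 = 909.5
  [2.75→3.25]: (402.2+379.6)/2 × 0.5 = 195.45
  Sum = 1502.55 ng/mL·h
Extrapolated tail: C_last / k_e = 379.6 / 0.116 = 3272.414
AUC_0→∞ = 1502.55 + 3272.414 = 4774.964 ng/mL·h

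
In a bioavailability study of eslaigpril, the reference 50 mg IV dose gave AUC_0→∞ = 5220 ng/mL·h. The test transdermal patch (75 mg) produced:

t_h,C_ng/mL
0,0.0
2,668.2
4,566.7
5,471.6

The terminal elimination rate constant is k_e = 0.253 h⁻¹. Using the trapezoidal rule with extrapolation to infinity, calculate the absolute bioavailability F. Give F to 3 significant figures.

Trapezoidal AUC_0→5 (transdermal patch):
  [0→2]: (0.0+668.2)/2 × 2 = 668.2
  [2→4]: (668.2+566.7)/2 × 2 = 1234.9
  [4→5]: (566.7+471.6)/2 × 1 = 519.15
  Sum = 2422.25 ng/mL·h
Tail: C_last/k_e = 471.6/0.253 = 1864.032
AUC_0→∞ (transdermal patch) = 2422.25 + 1864.032 = 4286.282 ng/mL·h
F = (AUC_ev/D_ev)/(AUC_iv/D_iv) = (4286.282/75)/(5220/50) = 57.1504/104.4 = 0.5474

F = 0.547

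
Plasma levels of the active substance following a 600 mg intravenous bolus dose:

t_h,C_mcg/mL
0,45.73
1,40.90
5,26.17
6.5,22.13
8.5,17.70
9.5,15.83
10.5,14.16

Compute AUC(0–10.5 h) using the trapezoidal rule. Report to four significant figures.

AUC = 285.3 mcg/mL·h

Trapezoidal AUC_0→10.5:
  [0→1]: (45.73+40.90)/2 × 1 = 43.315
  [1→5]: (40.90+26.17)/2 × 4 = 134.14
  [5→6.5]: (26.17+22.13)/2 × 1.5 = 36.225
  [6.5→8.5]: (22.13+17.70)/2 × 2 = 39.83
  [8.5→9.5]: (17.70+15.83)/2 × 1 = 16.765
  [9.5→10.5]: (15.83+14.16)/2 × 1 = 14.995
  Sum = 285.27 mcg/mL·h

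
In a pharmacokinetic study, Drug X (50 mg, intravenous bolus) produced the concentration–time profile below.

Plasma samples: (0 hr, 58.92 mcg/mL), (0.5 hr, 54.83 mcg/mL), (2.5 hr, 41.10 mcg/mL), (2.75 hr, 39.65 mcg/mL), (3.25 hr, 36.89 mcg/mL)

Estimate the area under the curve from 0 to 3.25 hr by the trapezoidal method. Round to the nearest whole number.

Trapezoidal AUC_0→3.25:
  [0→0.5]: (58.92+54.83)/2 × 0.5 = 28.4375
  [0.5→2.5]: (54.83+41.10)/2 × 2 = 95.93
  [2.5→2.75]: (41.10+39.65)/2 × 0.25 = 10.09375
  [2.75→3.25]: (39.65+36.89)/2 × 0.5 = 19.135
  Sum = 153.59625 mcg/mL·hr

AUC = 154 mcg/mL·hr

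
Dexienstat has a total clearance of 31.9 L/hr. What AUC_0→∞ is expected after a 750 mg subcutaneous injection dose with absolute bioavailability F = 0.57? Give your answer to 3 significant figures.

AUC_0→∞ = F × Dose / CL
        = 0.57 × 750 / 31.9 = 13.4013 mg/L·hr

AUC = 13.4 mg/L·hr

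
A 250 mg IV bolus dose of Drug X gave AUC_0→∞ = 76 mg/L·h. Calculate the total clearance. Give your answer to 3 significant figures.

CL = 3.29 L/h

CL = Dose_iv / AUC_0→∞
   = 250 / 76 = 3.28947 L/h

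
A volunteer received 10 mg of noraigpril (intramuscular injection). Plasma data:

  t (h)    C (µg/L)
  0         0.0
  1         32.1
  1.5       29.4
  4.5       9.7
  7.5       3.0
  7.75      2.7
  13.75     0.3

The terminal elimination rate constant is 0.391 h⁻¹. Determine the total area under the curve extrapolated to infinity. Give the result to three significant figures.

Trapezoidal AUC_0→13.75:
  [0→1]: (0.0+32.1)/2 × 1 = 16.05
  [1→1.5]: (32.1+29.4)/2 × 0.5 = 15.375
  [1.5→4.5]: (29.4+9.7)/2 × 3 = 58.65
  [4.5→7.5]: (9.7+3.0)/2 × 3 = 19.05
  [7.5→7.75]: (3.0+2.7)/2 × 0.25 = 0.7125
  [7.75→13.75]: (2.7+0.3)/2 × 6 = 9.0
  Sum = 118.8375 µg/L·h
Extrapolated tail: C_last / k_e = 0.3 / 0.391 = 0.767
AUC_0→∞ = 118.8375 + 0.767 = 119.6045 µg/L·h

AUC = 120 µg/L·h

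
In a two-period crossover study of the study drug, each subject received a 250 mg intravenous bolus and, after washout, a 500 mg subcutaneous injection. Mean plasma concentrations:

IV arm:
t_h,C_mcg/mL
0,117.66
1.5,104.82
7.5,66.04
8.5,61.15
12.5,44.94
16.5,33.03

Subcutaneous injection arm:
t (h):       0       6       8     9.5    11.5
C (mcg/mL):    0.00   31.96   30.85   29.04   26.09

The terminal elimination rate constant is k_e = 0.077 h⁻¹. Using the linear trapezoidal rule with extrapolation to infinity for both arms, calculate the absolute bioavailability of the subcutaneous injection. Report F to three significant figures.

Trapezoidal AUC_0→16.5 (IV):
  [0→1.5]: (117.66+104.82)/2 × 1.5 = 166.86
  [1.5→7.5]: (104.82+66.04)/2 × 6 = 512.58
  [7.5→8.5]: (66.04+61.15)/2 × 1 = 63.595
  [8.5→12.5]: (61.15+44.94)/2 × 4 = 212.18
  [12.5→16.5]: (44.94+33.03)/2 × 4 = 155.94
  Sum = 1111.155 mcg/mL·h
IV tail: 33.03/0.077 = 428.961; AUC_iv,0→∞ = 1111.155 + 428.961 = 1540.116 mcg/mL·h
Trapezoidal AUC_0→11.5 (subcutaneous injection):
  [0→6]: (0.00+31.96)/2 × 6 = 95.88
  [6→8]: (31.96+30.85)/2 × 2 = 62.81
  [8→9.5]: (30.85+29.04)/2 × 1.5 = 44.9175
  [9.5→11.5]: (29.04+26.09)/2 × 2 = 55.13
  Sum = 258.7375 mcg/mL·h
subcutaneous injection tail: 26.09/0.077 = 338.831; AUC_ev,0→∞ = 258.7375 + 338.831 = 597.5685 mcg/mL·h
F = (AUC_ev/D_ev)/(AUC_iv/D_iv) = (597.5685/500)/(1540.116/250) = 1.195137/6.160464 = 0.1940

F = 0.194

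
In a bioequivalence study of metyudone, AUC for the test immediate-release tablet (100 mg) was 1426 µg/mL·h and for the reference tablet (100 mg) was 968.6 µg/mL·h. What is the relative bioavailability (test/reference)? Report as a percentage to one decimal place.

F_rel = 147.2%

F_rel = (AUC_test/D_test) / (AUC_ref/D_ref)
      = (1426/100) / (968.6/100)
      = 14.26 / 9.686 = 1.4722 = 147.22%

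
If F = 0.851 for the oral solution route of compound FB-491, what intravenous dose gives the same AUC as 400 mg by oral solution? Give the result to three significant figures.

D_iv = 340 mg

Systemic exposure from an extravascular dose = F × D_ev, so the equivalent IV dose is F × D_ev.
D_iv = F × D_ev = 0.851 × 400 = 340.4 mg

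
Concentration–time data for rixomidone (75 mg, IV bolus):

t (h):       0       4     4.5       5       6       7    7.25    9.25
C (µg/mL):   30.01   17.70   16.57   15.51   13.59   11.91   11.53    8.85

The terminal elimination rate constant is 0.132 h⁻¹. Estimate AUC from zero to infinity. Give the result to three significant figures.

AUC = 230 µg/mL·h

Trapezoidal AUC_0→9.25:
  [0→4]: (30.01+17.70)/2 × 4 = 95.42
  [4→4.5]: (17.70+16.57)/2 × 0.5 = 8.5675
  [4.5→5]: (16.57+15.51)/2 × 0.5 = 8.02
  [5→6]: (15.51+13.59)/2 × 1 = 14.55
  [6→7]: (13.59+11.91)/2 × 1 = 12.75
  [7→7.25]: (11.91+11.53)/2 × 0.25 = 2.93
  [7.25→9.25]: (11.53+8.85)/2 × 2 = 20.38
  Sum = 162.6175 µg/mL·h
Extrapolated tail: C_last / k_e = 8.85 / 0.132 = 67.045
AUC_0→∞ = 162.6175 + 67.045 = 229.6625 µg/mL·h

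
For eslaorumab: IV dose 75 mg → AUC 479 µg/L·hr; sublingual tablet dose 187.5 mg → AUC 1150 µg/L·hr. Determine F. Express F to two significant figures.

F = 0.96

F = (AUC_ev / D_ev) / (AUC_iv / D_iv)
  = (1150/187.5) / (479/75)
  = 6.13333 / 6.38667 = 0.9603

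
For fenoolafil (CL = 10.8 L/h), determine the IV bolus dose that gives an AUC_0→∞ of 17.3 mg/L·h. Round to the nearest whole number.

Dose = 187 mg

Dose_iv = CL × AUC_0→∞
     = 10.8 × 17.3 = 186.84 mg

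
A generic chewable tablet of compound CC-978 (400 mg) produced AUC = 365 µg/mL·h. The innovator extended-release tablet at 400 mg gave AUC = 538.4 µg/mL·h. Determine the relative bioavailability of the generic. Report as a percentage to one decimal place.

F_rel = (AUC_test/D_test) / (AUC_ref/D_ref)
      = (365/400) / (538.4/400)
      = 0.9125 / 1.346 = 0.6779 = 67.79%

F_rel = 67.8%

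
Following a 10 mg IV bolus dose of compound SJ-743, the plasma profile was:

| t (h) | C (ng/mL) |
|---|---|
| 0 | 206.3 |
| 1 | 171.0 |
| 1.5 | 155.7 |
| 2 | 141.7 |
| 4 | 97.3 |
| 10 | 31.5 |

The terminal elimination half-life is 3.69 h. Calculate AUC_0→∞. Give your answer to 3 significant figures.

AUC = 1140 ng/mL·h

Trapezoidal AUC_0→10:
  [0→1]: (206.3+171.0)/2 × 1 = 188.65
  [1→1.5]: (171.0+155.7)/2 × 0.5 = 81.675
  [1.5→2]: (155.7+141.7)/2 × 0.5 = 74.35
  [2→4]: (141.7+97.3)/2 × 2 = 239.0
  [4→10]: (97.3+31.5)/2 × 6 = 386.4
  Sum = 970.075 ng/mL·h
k_e = ln2 / t½ = 0.693147 / 3.69 = 0.1878 h^-1
Extrapolated tail: C_last / k_e = 31.5 / 0.1878 = 167.732
AUC_0→∞ = 970.075 + 167.732 = 1137.807 ng/mL·h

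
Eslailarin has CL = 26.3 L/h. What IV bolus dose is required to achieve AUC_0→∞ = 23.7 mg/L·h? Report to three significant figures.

Dose_iv = CL × AUC_0→∞
     = 26.3 × 23.7 = 623.31 mg

Dose = 623 mg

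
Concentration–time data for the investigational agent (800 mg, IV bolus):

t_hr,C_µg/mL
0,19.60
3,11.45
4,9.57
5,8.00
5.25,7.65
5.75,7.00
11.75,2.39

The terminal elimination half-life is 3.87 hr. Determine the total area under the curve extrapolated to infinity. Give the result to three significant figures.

AUC = 113 µg/mL·hr

Trapezoidal AUC_0→11.75:
  [0→3]: (19.60+11.45)/2 × 3 = 46.575
  [3→4]: (11.45+9.57)/2 × 1 = 10.51
  [4→5]: (9.57+8.00)/2 × 1 = 8.785
  [5→5.25]: (8.00+7.65)/2 × 0.25 = 1.95625
  [5.25→5.75]: (7.65+7.00)/2 × 0.5 = 3.6625
  [5.75→11.75]: (7.00+2.39)/2 × 6 = 28.17
  Sum = 99.65875 µg/mL·hr
k_e = ln2 / t½ = 0.693147 / 3.87 = 0.1791 hr^-1
Extrapolated tail: C_last / k_e = 2.39 / 0.1791 = 13.345
AUC_0→∞ = 99.65875 + 13.345 = 113.00375 µg/mL·hr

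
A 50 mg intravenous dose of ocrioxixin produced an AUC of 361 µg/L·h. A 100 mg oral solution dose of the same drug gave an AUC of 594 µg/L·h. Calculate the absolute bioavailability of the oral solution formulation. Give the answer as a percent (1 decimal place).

F = 82.3%

F = (AUC_ev / D_ev) / (AUC_iv / D_iv)
  = (594/100) / (361/50)
  = 5.94 / 7.22 = 0.8227
  = 82.27%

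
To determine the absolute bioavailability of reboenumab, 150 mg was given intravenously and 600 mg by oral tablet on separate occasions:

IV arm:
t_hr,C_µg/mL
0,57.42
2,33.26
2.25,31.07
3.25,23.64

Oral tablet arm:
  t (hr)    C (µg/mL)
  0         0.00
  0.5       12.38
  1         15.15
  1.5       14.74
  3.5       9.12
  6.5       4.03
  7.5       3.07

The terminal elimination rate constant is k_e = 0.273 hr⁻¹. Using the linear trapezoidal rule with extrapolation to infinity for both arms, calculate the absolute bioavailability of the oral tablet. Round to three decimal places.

Trapezoidal AUC_0→3.25 (IV):
  [0→2]: (57.42+33.26)/2 × 2 = 90.68
  [2→2.25]: (33.26+31.07)/2 × 0.25 = 8.04125
  [2.25→3.25]: (31.07+23.64)/2 × 1 = 27.355
  Sum = 126.07625 µg/mL·hr
IV tail: 23.64/0.273 = 86.593; AUC_iv,0→∞ = 126.07625 + 86.593 = 212.66925 µg/mL·hr
Trapezoidal AUC_0→7.5 (oral tablet):
  [0→0.5]: (0.00+12.38)/2 × 0.5 = 3.095
  [0.5→1]: (12.38+15.15)/2 × 0.5 = 6.8825
  [1→1.5]: (15.15+14.74)/2 × 0.5 = 7.4725
  [1.5→3.5]: (14.74+9.12)/2 × 2 = 23.86
  [3.5→6.5]: (9.12+4.03)/2 × 3 = 19.725
  [6.5→7.5]: (4.03+3.07)/2 × 1 = 3.55
  Sum = 64.585 µg/mL·hr
oral tablet tail: 3.07/0.273 = 11.245; AUC_ev,0→∞ = 64.585 + 11.245 = 75.83 µg/mL·hr
F = (AUC_ev/D_ev)/(AUC_iv/D_iv) = (75.83/600)/(212.66925/150) = 0.126383/1.417795 = 0.0891

F = 0.089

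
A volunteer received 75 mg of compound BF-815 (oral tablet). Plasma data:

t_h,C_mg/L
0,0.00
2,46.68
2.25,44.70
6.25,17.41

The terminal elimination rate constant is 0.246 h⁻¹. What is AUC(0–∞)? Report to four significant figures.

Trapezoidal AUC_0→6.25:
  [0→2]: (0.00+46.68)/2 × 2 = 46.68
  [2→2.25]: (46.68+44.70)/2 × 0.25 = 11.4225
  [2.25→6.25]: (44.70+17.41)/2 × 4 = 124.22
  Sum = 182.3225 mg/L·h
Extrapolated tail: C_last / k_e = 17.41 / 0.246 = 70.772
AUC_0→∞ = 182.3225 + 70.772 = 253.0945 mg/L·h

AUC = 253.1 mg/L·h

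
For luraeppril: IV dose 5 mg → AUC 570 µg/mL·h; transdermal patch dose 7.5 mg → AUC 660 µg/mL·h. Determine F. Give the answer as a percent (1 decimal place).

F = 77.2%

F = (AUC_ev / D_ev) / (AUC_iv / D_iv)
  = (660/7.5) / (570/5)
  = 88 / 114 = 0.7719
  = 77.19%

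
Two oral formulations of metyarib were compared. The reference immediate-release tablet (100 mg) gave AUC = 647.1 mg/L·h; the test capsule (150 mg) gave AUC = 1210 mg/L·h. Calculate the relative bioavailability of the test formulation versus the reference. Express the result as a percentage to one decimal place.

F_rel = 124.7%

F_rel = (AUC_test/D_test) / (AUC_ref/D_ref)
      = (1210/150) / (647.1/100)
      = 8.06667 / 6.471 = 1.2466 = 124.66%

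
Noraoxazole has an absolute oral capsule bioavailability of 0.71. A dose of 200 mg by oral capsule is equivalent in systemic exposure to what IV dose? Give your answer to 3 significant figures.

D_iv = 142 mg

Systemic exposure from an extravascular dose = F × D_ev, so the equivalent IV dose is F × D_ev.
D_iv = F × D_ev = 0.71 × 200 = 142 mg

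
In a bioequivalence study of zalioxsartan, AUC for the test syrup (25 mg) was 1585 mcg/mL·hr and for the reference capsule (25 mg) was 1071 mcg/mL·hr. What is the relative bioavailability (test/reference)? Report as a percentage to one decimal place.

F_rel = 148.0%

F_rel = (AUC_test/D_test) / (AUC_ref/D_ref)
      = (1585/25) / (1071/25)
      = 63.4 / 42.84 = 1.4799 = 147.99%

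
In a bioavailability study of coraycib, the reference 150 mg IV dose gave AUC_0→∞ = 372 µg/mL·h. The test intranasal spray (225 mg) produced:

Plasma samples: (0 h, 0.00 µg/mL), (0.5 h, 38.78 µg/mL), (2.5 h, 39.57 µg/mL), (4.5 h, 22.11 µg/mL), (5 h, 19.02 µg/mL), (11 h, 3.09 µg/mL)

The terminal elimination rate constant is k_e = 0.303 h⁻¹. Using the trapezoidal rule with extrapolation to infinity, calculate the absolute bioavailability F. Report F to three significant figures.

F = 0.424

Trapezoidal AUC_0→11 (intranasal spray):
  [0→0.5]: (0.00+38.78)/2 × 0.5 = 9.695
  [0.5→2.5]: (38.78+39.57)/2 × 2 = 78.35
  [2.5→4.5]: (39.57+22.11)/2 × 2 = 61.68
  [4.5→5]: (22.11+19.02)/2 × 0.5 = 10.2825
  [5→11]: (19.02+3.09)/2 × 6 = 66.33
  Sum = 226.3375 µg/mL·h
Tail: C_last/k_e = 3.09/0.303 = 10.198
AUC_0→∞ (intranasal spray) = 226.3375 + 10.198 = 236.5355 µg/mL·h
F = (AUC_ev/D_ev)/(AUC_iv/D_iv) = (236.5355/225)/(372/150) = 1.05127/2.48 = 0.4239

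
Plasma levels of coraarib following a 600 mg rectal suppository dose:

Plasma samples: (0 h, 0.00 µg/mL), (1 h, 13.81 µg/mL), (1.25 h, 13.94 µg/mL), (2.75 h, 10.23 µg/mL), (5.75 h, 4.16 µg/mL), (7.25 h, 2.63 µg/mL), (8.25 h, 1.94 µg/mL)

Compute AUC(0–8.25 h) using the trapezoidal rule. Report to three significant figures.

Trapezoidal AUC_0→8.25:
  [0→1]: (0.00+13.81)/2 × 1 = 6.905
  [1→1.25]: (13.81+13.94)/2 × 0.25 = 3.46875
  [1.25→2.75]: (13.94+10.23)/2 × 1.5 = 18.1275
  [2.75→5.75]: (10.23+4.16)/2 × 3 = 21.585
  [5.75→7.25]: (4.16+2.63)/2 × 1.5 = 5.0925
  [7.25→8.25]: (2.63+1.94)/2 × 1 = 2.285
  Sum = 57.46375 µg/mL·h

AUC = 57.5 µg/mL·h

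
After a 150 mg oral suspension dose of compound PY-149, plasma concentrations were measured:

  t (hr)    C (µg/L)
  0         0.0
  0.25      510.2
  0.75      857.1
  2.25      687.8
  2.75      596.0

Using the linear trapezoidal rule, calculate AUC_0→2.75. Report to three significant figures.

AUC = 1890 µg/L·hr

Trapezoidal AUC_0→2.75:
  [0→0.25]: (0.0+510.2)/2 × 0.25 = 63.775
  [0.25→0.75]: (510.2+857.1)/2 × 0.5 = 341.825
  [0.75→2.25]: (857.1+687.8)/2 × 1.5 = 1158.675
  [2.25→2.75]: (687.8+596.0)/2 × 0.5 = 320.95
  Sum = 1885.225 µg/L·hr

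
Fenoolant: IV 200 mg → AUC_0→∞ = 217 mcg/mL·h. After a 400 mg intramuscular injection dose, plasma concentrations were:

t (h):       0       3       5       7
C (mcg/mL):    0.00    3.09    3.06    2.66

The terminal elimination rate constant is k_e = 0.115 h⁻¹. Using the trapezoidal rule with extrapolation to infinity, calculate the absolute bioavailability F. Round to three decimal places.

F = 0.091

Trapezoidal AUC_0→7 (intramuscular injection):
  [0→3]: (0.00+3.09)/2 × 3 = 4.635
  [3→5]: (3.09+3.06)/2 × 2 = 6.15
  [5→7]: (3.06+2.66)/2 × 2 = 5.72
  Sum = 16.505 mcg/mL·h
Tail: C_last/k_e = 2.66/0.115 = 23.130
AUC_0→∞ (intramuscular injection) = 16.505 + 23.130 = 39.635 mcg/mL·h
F = (AUC_ev/D_ev)/(AUC_iv/D_iv) = (39.635/400)/(217/200) = 0.0990875/1.085 = 0.0913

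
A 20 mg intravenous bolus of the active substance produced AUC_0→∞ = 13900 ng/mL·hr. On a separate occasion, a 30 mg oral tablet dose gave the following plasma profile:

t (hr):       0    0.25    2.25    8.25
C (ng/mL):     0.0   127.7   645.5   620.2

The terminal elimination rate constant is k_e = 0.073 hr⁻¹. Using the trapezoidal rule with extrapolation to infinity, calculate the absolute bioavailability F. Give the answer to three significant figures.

F = 0.627

Trapezoidal AUC_0→8.25 (oral tablet):
  [0→0.25]: (0.0+127.7)/2 × 0.25 = 15.9625
  [0.25→2.25]: (127.7+645.5)/2 × 2 = 773.2
  [2.25→8.25]: (645.5+620.2)/2 × 6 = 3797.1
  Sum = 4586.2625 ng/mL·hr
Tail: C_last/k_e = 620.2/0.073 = 8495.890
AUC_0→∞ (oral tablet) = 4586.2625 + 8495.890 = 13082.1525 ng/mL·hr
F = (AUC_ev/D_ev)/(AUC_iv/D_iv) = (13082.1525/30)/(13900/20) = 436.07175/695 = 0.6274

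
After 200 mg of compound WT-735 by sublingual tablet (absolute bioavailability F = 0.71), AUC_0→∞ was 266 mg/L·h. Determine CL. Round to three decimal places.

CL = 0.534 L/h

CL = F × Dose / AUC_0→∞
   = 0.71 × 200 / 266 = 0.533835 L/h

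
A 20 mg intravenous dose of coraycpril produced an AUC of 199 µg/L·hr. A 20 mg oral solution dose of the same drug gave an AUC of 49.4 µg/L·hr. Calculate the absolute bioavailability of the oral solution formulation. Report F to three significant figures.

F = 0.248

F = (AUC_ev / D_ev) / (AUC_iv / D_iv)
  = (49.4/20) / (199/20)
  = 2.47 / 9.95 = 0.2482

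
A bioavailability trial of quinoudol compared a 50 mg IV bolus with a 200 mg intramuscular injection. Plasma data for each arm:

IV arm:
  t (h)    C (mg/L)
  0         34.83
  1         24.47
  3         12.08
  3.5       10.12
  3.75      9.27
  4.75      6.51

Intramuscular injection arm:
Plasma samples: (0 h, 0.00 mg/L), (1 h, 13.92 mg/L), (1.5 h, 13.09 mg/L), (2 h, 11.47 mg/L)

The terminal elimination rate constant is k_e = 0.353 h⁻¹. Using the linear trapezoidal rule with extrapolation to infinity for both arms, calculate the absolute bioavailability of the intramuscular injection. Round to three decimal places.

Trapezoidal AUC_0→4.75 (IV):
  [0→1]: (34.83+24.47)/2 × 1 = 29.65
  [1→3]: (24.47+12.08)/2 × 2 = 36.55
  [3→3.5]: (12.08+10.12)/2 × 0.5 = 5.55
  [3.5→3.75]: (10.12+9.27)/2 × 0.25 = 2.42375
  [3.75→4.75]: (9.27+6.51)/2 × 1 = 7.89
  Sum = 82.06375 mg/L·h
IV tail: 6.51/0.353 = 18.442; AUC_iv,0→∞ = 82.06375 + 18.442 = 100.50575 mg/L·h
Trapezoidal AUC_0→2 (intramuscular injection):
  [0→1]: (0.00+13.92)/2 × 1 = 6.96
  [1→1.5]: (13.92+13.09)/2 × 0.5 = 6.7525
  [1.5→2]: (13.09+11.47)/2 × 0.5 = 6.14
  Sum = 19.8525 mg/L·h
intramuscular injection tail: 11.47/0.353 = 32.493; AUC_ev,0→∞ = 19.8525 + 32.493 = 52.3455 mg/L·h
F = (AUC_ev/D_ev)/(AUC_iv/D_iv) = (52.3455/200)/(100.50575/50) = 0.2617275/2.010115 = 0.1302

F = 0.130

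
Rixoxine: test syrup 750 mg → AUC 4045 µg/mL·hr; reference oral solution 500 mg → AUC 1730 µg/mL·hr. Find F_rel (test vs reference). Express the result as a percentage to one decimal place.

F_rel = (AUC_test/D_test) / (AUC_ref/D_ref)
      = (4045/750) / (1730/500)
      = 5.39333 / 3.46 = 1.5588 = 155.88%

F_rel = 155.9%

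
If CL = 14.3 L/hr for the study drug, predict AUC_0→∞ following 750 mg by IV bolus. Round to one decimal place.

AUC_0→∞ = Dose_iv / CL
        = 750 / 14.3 = 52.4476 mg/L·hr

AUC = 52.4 mg/L·hr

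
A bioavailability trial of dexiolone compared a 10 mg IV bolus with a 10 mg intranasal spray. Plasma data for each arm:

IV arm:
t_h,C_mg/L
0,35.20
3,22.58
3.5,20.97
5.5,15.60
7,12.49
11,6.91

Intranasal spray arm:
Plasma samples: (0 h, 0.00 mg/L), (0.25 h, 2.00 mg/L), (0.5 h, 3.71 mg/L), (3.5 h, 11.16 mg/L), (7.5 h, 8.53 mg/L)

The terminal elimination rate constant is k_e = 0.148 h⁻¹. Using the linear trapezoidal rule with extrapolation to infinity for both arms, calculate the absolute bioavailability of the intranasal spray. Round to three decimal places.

F = 0.500

Trapezoidal AUC_0→11 (IV):
  [0→3]: (35.20+22.58)/2 × 3 = 86.67
  [3→3.5]: (22.58+20.97)/2 × 0.5 = 10.8875
  [3.5→5.5]: (20.97+15.60)/2 × 2 = 36.57
  [5.5→7]: (15.60+12.49)/2 × 1.5 = 21.0675
  [7→11]: (12.49+6.91)/2 × 4 = 38.8
  Sum = 193.995 mg/L·h
IV tail: 6.91/0.148 = 46.689; AUC_iv,0→∞ = 193.995 + 46.689 = 240.684 mg/L·h
Trapezoidal AUC_0→7.5 (intranasal spray):
  [0→0.25]: (0.00+2.00)/2 × 0.25 = 0.25
  [0.25→0.5]: (2.00+3.71)/2 × 0.25 = 0.71375
  [0.5→3.5]: (3.71+11.16)/2 × 3 = 22.305
  [3.5→7.5]: (11.16+8.53)/2 × 4 = 39.38
  Sum = 62.64875 mg/L·h
intranasal spray tail: 8.53/0.148 = 57.635; AUC_ev,0→∞ = 62.64875 + 57.635 = 120.28375 mg/L·h
F = (AUC_ev/D_ev)/(AUC_iv/D_iv) = (120.28375/10)/(240.684/10) = 12.028375/24.0684 = 0.4998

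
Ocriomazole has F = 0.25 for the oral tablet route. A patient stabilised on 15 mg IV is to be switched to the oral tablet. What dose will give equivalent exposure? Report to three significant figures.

For equal systemic exposure: F × D_ev = D_iv
D_ev = D_iv / F = 15 / 0.25 = 60 mg

D_oral = 60.0 mg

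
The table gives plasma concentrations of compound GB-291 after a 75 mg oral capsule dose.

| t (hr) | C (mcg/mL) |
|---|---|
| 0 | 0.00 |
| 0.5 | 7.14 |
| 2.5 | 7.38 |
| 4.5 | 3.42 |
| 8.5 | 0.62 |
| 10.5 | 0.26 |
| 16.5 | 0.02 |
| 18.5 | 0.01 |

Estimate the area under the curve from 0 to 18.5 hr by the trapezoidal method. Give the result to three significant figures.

AUC = 36.9 mcg/mL·hr

Trapezoidal AUC_0→18.5:
  [0→0.5]: (0.00+7.14)/2 × 0.5 = 1.785
  [0.5→2.5]: (7.14+7.38)/2 × 2 = 14.52
  [2.5→4.5]: (7.38+3.42)/2 × 2 = 10.8
  [4.5→8.5]: (3.42+0.62)/2 × 4 = 8.08
  [8.5→10.5]: (0.62+0.26)/2 × 2 = 0.88
  [10.5→16.5]: (0.26+0.02)/2 × 6 = 0.84
  [16.5→18.5]: (0.02+0.01)/2 × 2 = 0.03
  Sum = 36.935 mcg/mL·hr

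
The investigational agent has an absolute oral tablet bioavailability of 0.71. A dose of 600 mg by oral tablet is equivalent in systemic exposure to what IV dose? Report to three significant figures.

D_iv = 426 mg

Systemic exposure from an extravascular dose = F × D_ev, so the equivalent IV dose is F × D_ev.
D_iv = F × D_ev = 0.71 × 600 = 426 mg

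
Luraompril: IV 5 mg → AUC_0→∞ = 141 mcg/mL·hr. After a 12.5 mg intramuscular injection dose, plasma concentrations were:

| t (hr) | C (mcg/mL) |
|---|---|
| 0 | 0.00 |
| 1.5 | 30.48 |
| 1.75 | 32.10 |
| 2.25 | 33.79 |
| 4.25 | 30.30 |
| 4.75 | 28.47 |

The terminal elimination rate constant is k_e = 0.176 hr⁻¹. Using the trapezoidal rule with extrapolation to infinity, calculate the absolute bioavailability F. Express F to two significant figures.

F = 0.82

Trapezoidal AUC_0→4.75 (intramuscular injection):
  [0→1.5]: (0.00+30.48)/2 × 1.5 = 22.86
  [1.5→1.75]: (30.48+32.10)/2 × 0.25 = 7.8225
  [1.75→2.25]: (32.10+33.79)/2 × 0.5 = 16.4725
  [2.25→4.25]: (33.79+30.30)/2 × 2 = 64.09
  [4.25→4.75]: (30.30+28.47)/2 × 0.5 = 14.6925
  Sum = 125.9375 mcg/mL·hr
Tail: C_last/k_e = 28.47/0.176 = 161.761
AUC_0→∞ (intramuscular injection) = 125.9375 + 161.761 = 287.6985 mcg/mL·hr
F = (AUC_ev/D_ev)/(AUC_iv/D_iv) = (287.6985/12.5)/(141/5) = 23.01588/28.2 = 0.8162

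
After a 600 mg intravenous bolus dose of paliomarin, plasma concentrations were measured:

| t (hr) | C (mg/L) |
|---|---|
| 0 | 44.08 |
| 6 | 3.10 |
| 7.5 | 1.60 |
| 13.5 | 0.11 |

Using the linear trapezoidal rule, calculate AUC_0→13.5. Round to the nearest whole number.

Trapezoidal AUC_0→13.5:
  [0→6]: (44.08+3.10)/2 × 6 = 141.54
  [6→7.5]: (3.10+1.60)/2 × 1.5 = 3.525
  [7.5→13.5]: (1.60+0.11)/2 × 6 = 5.13
  Sum = 150.195 mg/L·hr

AUC = 150 mg/L·hr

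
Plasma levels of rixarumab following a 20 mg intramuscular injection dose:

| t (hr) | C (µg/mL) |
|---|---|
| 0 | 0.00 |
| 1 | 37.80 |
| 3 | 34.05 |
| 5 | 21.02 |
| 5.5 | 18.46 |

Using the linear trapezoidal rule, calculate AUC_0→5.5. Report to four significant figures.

Trapezoidal AUC_0→5.5:
  [0→1]: (0.00+37.80)/2 × 1 = 18.9
  [1→3]: (37.80+34.05)/2 × 2 = 71.85
  [3→5]: (34.05+21.02)/2 × 2 = 55.07
  [5→5.5]: (21.02+18.46)/2 × 0.5 = 9.87
  Sum = 155.69 µg/mL·hr

AUC = 155.7 µg/mL·hr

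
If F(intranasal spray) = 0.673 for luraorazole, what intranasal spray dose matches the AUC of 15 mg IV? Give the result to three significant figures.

For equal systemic exposure: F × D_ev = D_iv
D_ev = D_iv / F = 15 / 0.673 = 22.2883 mg

D_intranasal = 22.3 mg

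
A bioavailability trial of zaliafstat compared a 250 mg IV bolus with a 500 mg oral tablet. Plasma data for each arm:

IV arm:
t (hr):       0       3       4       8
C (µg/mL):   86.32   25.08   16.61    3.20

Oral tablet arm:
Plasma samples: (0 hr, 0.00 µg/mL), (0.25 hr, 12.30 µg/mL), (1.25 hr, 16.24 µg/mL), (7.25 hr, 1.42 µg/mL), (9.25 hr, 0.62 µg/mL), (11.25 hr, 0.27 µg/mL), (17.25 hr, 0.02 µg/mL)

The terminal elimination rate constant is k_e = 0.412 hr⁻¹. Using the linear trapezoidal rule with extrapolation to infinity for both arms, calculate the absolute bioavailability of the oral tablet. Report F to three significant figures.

F = 0.154

Trapezoidal AUC_0→8 (IV):
  [0→3]: (86.32+25.08)/2 × 3 = 167.1
  [3→4]: (25.08+16.61)/2 × 1 = 20.845
  [4→8]: (16.61+3.20)/2 × 4 = 39.62
  Sum = 227.565 µg/mL·hr
IV tail: 3.20/0.412 = 7.767; AUC_iv,0→∞ = 227.565 + 7.767 = 235.332 µg/mL·hr
Trapezoidal AUC_0→17.25 (oral tablet):
  [0→0.25]: (0.00+12.30)/2 × 0.25 = 1.5375
  [0.25→1.25]: (12.30+16.24)/2 × 1 = 14.27
  [1.25→7.25]: (16.24+1.42)/2 × 6 = 52.98
  [7.25→9.25]: (1.42+0.62)/2 × 2 = 2.04
  [9.25→11.25]: (0.62+0.27)/2 × 2 = 0.89
  [11.25→17.25]: (0.27+0.02)/2 × 6 = 0.87
  Sum = 72.5875 µg/mL·hr
oral tablet tail: 0.02/0.412 = 0.049; AUC_ev,0→∞ = 72.5875 + 0.049 = 72.6365 µg/mL·hr
F = (AUC_ev/D_ev)/(AUC_iv/D_iv) = (72.6365/500)/(235.332/250) = 0.145273/0.941328 = 0.1543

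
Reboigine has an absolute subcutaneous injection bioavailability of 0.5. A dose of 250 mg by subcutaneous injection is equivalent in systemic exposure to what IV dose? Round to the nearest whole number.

D_iv = 125 mg

Systemic exposure from an extravascular dose = F × D_ev, so the equivalent IV dose is F × D_ev.
D_iv = F × D_ev = 0.5 × 250 = 125 mg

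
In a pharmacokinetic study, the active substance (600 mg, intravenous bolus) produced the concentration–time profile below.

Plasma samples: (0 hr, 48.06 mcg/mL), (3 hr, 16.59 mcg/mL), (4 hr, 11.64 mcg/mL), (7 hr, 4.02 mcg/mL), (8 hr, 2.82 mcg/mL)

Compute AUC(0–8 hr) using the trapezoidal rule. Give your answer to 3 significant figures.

Trapezoidal AUC_0→8:
  [0→3]: (48.06+16.59)/2 × 3 = 96.975
  [3→4]: (16.59+11.64)/2 × 1 = 14.115
  [4→7]: (11.64+4.02)/2 × 3 = 23.49
  [7→8]: (4.02+2.82)/2 × 1 = 3.42
  Sum = 138.0 mcg/mL·hr

AUC = 138 mcg/mL·hr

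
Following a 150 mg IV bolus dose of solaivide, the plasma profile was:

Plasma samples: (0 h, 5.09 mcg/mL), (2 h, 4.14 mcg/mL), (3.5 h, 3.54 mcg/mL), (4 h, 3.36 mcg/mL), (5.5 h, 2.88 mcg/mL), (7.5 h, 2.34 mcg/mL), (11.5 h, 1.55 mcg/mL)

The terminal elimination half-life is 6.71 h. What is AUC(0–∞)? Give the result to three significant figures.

AUC = 49.4 mcg/mL·h

Trapezoidal AUC_0→11.5:
  [0→2]: (5.09+4.14)/2 × 2 = 9.23
  [2→3.5]: (4.14+3.54)/2 × 1.5 = 5.76
  [3.5→4]: (3.54+3.36)/2 × 0.5 = 1.725
  [4→5.5]: (3.36+2.88)/2 × 1.5 = 4.68
  [5.5→7.5]: (2.88+2.34)/2 × 2 = 5.22
  [7.5→11.5]: (2.34+1.55)/2 × 4 = 7.78
  Sum = 34.395 mcg/mL·h
k_e = ln2 / t½ = 0.693147 / 6.71 = 0.1033 h^-1
Extrapolated tail: C_last / k_e = 1.55 / 0.1033 = 15.005
AUC_0→∞ = 34.395 + 15.005 = 49.4 mcg/mL·h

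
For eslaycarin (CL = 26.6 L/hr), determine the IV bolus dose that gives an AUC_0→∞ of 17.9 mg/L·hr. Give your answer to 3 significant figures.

Dose_iv = CL × AUC_0→∞
     = 26.6 × 17.9 = 476.14 mg

Dose = 476 mg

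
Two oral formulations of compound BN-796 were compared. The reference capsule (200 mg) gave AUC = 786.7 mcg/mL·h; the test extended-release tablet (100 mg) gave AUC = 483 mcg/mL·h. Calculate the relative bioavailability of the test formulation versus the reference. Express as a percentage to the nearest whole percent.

F_rel = 123%

F_rel = (AUC_test/D_test) / (AUC_ref/D_ref)
      = (483/100) / (786.7/200)
      = 4.83 / 3.9335 = 1.2279 = 122.79%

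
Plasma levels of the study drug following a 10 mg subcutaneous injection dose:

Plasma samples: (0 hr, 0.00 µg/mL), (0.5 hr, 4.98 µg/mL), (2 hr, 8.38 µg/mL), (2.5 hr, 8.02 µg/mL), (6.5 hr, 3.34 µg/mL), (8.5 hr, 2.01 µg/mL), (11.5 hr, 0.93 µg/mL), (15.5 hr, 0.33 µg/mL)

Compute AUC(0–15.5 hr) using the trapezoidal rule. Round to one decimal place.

Trapezoidal AUC_0→15.5:
  [0→0.5]: (0.00+4.98)/2 × 0.5 = 1.245
  [0.5→2]: (4.98+8.38)/2 × 1.5 = 10.02
  [2→2.5]: (8.38+8.02)/2 × 0.5 = 4.1
  [2.5→6.5]: (8.02+3.34)/2 × 4 = 22.72
  [6.5→8.5]: (3.34+2.01)/2 × 2 = 5.35
  [8.5→11.5]: (2.01+0.93)/2 × 3 = 4.41
  [11.5→15.5]: (0.93+0.33)/2 × 4 = 2.52
  Sum = 50.365 µg/mL·hr

AUC = 50.4 µg/mL·hr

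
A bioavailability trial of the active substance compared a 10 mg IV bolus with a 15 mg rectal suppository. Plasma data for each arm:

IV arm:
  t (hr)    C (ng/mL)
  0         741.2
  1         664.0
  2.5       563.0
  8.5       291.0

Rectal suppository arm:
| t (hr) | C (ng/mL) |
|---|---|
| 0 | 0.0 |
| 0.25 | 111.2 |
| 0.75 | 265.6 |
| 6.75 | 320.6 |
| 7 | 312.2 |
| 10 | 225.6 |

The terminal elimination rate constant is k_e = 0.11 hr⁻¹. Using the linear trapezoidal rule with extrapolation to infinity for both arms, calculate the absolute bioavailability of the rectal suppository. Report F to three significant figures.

F = 0.469

Trapezoidal AUC_0→8.5 (IV):
  [0→1]: (741.2+664.0)/2 × 1 = 702.6
  [1→2.5]: (664.0+563.0)/2 × 1.5 = 920.25
  [2.5→8.5]: (563.0+291.0)/2 × 6 = 2562.0
  Sum = 4184.85 ng/mL·hr
IV tail: 291.0/0.11 = 2645.455; AUC_iv,0→∞ = 4184.85 + 2645.455 = 6830.305 ng/mL·hr
Trapezoidal AUC_0→10 (rectal suppository):
  [0→0.25]: (0.0+111.2)/2 × 0.25 = 13.9
  [0.25→0.75]: (111.2+265.6)/2 × 0.5 = 94.2
  [0.75→6.75]: (265.6+320.6)/2 × 6 = 1758.6
  [6.75→7]: (320.6+312.2)/2 × 0.25 = 79.1
  [7→10]: (312.2+225.6)/2 × 3 = 806.7
  Sum = 2752.5 ng/mL·hr
rectal suppository tail: 225.6/0.11 = 2050.909; AUC_ev,0→∞ = 2752.5 + 2050.909 = 4803.409 ng/mL·hr
F = (AUC_ev/D_ev)/(AUC_iv/D_iv) = (4803.409/15)/(6830.305/10) = 320.227/683.0305 = 0.4688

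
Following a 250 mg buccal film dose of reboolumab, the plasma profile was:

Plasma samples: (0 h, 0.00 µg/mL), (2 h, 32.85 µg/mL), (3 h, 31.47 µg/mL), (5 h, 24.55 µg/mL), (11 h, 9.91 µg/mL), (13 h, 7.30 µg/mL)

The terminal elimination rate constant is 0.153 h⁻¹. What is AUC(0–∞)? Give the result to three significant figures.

Trapezoidal AUC_0→13:
  [0→2]: (0.00+32.85)/2 × 2 = 32.85
  [2→3]: (32.85+31.47)/2 × 1 = 32.16
  [3→5]: (31.47+24.55)/2 × 2 = 56.02
  [5→11]: (24.55+9.91)/2 × 6 = 103.38
  [11→13]: (9.91+7.30)/2 × 2 = 17.21
  Sum = 241.62 µg/mL·h
Extrapolated tail: C_last / k_e = 7.30 / 0.153 = 47.712
AUC_0→∞ = 241.62 + 47.712 = 289.332 µg/mL·h

AUC = 289 µg/mL·h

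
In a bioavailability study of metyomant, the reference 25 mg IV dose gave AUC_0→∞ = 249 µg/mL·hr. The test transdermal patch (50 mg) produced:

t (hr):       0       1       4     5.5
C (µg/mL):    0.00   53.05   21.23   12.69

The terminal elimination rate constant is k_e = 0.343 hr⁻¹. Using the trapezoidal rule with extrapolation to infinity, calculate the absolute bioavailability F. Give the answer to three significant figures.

Trapezoidal AUC_0→5.5 (transdermal patch):
  [0→1]: (0.00+53.05)/2 × 1 = 26.525
  [1→4]: (53.05+21.23)/2 × 3 = 111.42
  [4→5.5]: (21.23+12.69)/2 × 1.5 = 25.44
  Sum = 163.385 µg/mL·hr
Tail: C_last/k_e = 12.69/0.343 = 36.997
AUC_0→∞ (transdermal patch) = 163.385 + 36.997 = 200.382 µg/mL·hr
F = (AUC_ev/D_ev)/(AUC_iv/D_iv) = (200.382/50)/(249/25) = 4.00764/9.96 = 0.4024

F = 0.402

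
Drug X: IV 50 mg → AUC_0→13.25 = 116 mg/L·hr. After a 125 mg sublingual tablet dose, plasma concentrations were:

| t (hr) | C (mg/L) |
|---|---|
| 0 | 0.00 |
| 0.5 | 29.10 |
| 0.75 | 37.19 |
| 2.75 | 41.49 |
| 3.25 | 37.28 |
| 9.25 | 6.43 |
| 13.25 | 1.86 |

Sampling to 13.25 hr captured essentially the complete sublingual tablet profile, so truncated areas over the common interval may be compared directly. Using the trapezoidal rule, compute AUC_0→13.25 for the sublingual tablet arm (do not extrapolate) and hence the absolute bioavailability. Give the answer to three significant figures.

Trapezoidal AUC_0→13.25 (sublingual tablet):
  [0→0.5]: (0.00+29.10)/2 × 0.5 = 7.275
  [0.5→0.75]: (29.10+37.19)/2 × 0.25 = 8.28625
  [0.75→2.75]: (37.19+41.49)/2 × 2 = 78.68
  [2.75→3.25]: (41.49+37.28)/2 × 0.5 = 19.6925
  [3.25→9.25]: (37.28+6.43)/2 × 6 = 131.13
  [9.25→13.25]: (6.43+1.86)/2 × 4 = 16.58
  Sum = 261.64375 mg/L·hr
F = (AUC_ev/D_ev)/(AUC_iv/D_iv) = (261.64375/125)/(116/50) = 2.09315/2.32 = 0.9022

F = 0.902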